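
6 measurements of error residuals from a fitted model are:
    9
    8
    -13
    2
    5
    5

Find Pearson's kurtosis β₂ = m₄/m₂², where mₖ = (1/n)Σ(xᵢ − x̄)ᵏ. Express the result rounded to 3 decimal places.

x̄ = 2.6667
Σ(xᵢ − x̄)² = 325.3333 ⇒ m₂ = 54.22222
Σ(xᵢ − x̄)⁴ = 62720.4444 ⇒ m₄ = 10453.40741
m₂² = 2940.04938
β₂ = m₄/m₂² = 10453.40741 / 2940.04938 ≈ 3.556

3.556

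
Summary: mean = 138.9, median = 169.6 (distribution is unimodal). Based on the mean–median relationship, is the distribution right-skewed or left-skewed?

left-skewed

mean − median = 138.9 − 169.6 = -30.7
mean < median ⇒ the longer tail is on the left ⇒ left-skewed (negatively skewed).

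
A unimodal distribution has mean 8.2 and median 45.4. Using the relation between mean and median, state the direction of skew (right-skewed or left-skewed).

left-skewed

mean − median = 8.2 − 45.4 = -37.2
mean < median ⇒ the longer tail is on the left ⇒ left-skewed (negatively skewed).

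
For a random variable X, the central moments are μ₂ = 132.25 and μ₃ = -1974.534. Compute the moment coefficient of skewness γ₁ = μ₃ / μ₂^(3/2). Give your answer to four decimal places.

-1.2983

σ = √μ₂ = √132.25 = 11.50000
σ³ = μ₂^(3/2) = 1520.87500
γ₁ = μ₃/σ³ = -1974.534 / 1520.87500 ≈ -1.2983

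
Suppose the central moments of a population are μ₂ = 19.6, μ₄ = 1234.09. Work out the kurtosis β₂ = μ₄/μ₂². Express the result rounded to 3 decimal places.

3.212

μ₂² = 19.6² = 384.16000
μ₄/μ₂² = 1234.09 / 384.16000 = 3.21244
β₂ ≈ 3.212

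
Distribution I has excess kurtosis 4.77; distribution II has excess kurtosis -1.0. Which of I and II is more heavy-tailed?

I

Higher excess kurtosis ⇒ heavier tails relative to the normal distribution.
4.77 vs -1.0: the larger is 4.77, so I has heavier tails. (I is leptokurtic — heavier-than-normal tails; the other is platykurtic.)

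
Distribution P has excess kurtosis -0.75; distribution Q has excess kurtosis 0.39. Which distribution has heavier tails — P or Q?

Higher excess kurtosis ⇒ heavier tails relative to the normal distribution.
-0.75 vs 0.39: the larger is 0.39, so Q has heavier tails. (Q is leptokurtic — heavier-than-normal tails; the other is platykurtic.)

Q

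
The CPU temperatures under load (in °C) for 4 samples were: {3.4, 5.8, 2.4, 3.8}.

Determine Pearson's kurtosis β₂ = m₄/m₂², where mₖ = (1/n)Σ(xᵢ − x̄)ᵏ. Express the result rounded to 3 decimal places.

x̄ = 3.8500
Σ(xᵢ − x̄)² = 6.1100 ⇒ m₂ = 1.52750
Σ(xᵢ − x̄)⁴ = 18.9205 ⇒ m₄ = 4.73013
m₂² = 2.33326
β₂ = m₄/m₂² = 4.73013 / 2.33326 ≈ 2.027

2.027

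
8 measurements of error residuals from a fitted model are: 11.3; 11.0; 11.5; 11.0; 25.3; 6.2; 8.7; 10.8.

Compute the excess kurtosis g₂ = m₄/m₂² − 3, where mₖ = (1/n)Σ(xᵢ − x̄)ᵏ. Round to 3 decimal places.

x̄ = 11.9750
Σ(xᵢ − x̄)² = 225.5950 ⇒ m₂ = 28.19938
Σ(xᵢ − x̄)⁴ = 32757.2752 ⇒ m₄ = 4094.65940
m₂² = 795.20475
g₂ = m₄/m₂² − 3 = 5.14919 − 3 ≈ 2.149

2.149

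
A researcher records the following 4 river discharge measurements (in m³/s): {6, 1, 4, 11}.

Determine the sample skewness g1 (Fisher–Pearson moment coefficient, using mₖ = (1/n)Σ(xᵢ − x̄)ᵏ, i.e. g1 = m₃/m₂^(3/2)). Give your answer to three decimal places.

0.373

x̄ = (6 + 1 + 4 + 11) / 4 = 5.5000
deviations (xᵢ − x̄): 0.5000, -4.5000, -1.5000, 5.5000
Σ(xᵢ − x̄)² = 53.0000 ⇒ m₂ = 53.0000/4 = 13.25000
Σ(xᵢ − x̄)³ = 72.0000 ⇒ m₃ = 72.0000/4 = 18.00000
m₂^(3/2) = 13.25000^(1.5) = 48.23073
g1 = m₃ / m₂^(3/2) = 18.00000 / 48.23073 ≈ 0.373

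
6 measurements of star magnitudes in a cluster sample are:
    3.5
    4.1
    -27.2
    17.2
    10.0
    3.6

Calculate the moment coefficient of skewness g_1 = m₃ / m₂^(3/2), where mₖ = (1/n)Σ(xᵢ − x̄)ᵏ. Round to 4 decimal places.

x̄ = (3.5 + 4.1 - 27.2 + 17.2 + 10.0 + 3.6) / 6 = 1.8667
deviations (xᵢ − x̄): 1.6333, 2.2333, -29.0667, 15.3333, 8.1333, 1.7333
Σ(xᵢ − x̄)² = 1156.7933 ⇒ m₂ = 1156.7933/6 = 192.79889
Σ(xᵢ − x̄)³ = -20393.8164 ⇒ m₃ = -20393.8164/6 = -3398.96941
m₂^(3/2) = 192.79889^(1.5) = 2677.05189
g_1 = m₃ / m₂^(3/2) = -3398.96941 / 2677.05189 ≈ -1.2697

-1.2697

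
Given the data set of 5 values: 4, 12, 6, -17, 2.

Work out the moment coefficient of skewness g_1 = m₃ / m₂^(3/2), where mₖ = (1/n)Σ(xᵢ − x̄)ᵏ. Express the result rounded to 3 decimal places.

x̄ = (4 + 12 + 6 - 17 + 2) / 5 = 1.4000
deviations (xᵢ − x̄): 2.6000, 10.6000, 4.6000, -18.4000, 0.6000
Σ(xᵢ − x̄)² = 479.2000 ⇒ m₂ = 479.2000/5 = 95.84000
Σ(xᵢ − x̄)³ = -4923.3600 ⇒ m₃ = -4923.3600/5 = -984.67200
m₂^(3/2) = 95.84000^(1.5) = 938.25353
g_1 = m₃ / m₂^(3/2) = -984.67200 / 938.25353 ≈ -1.049

-1.049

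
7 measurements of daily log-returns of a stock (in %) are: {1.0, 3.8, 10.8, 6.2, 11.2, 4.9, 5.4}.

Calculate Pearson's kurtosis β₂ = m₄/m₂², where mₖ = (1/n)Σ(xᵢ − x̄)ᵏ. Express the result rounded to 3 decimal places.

1.954

x̄ = 6.1857
Σ(xᵢ − x̄)² = 81.2886 ⇒ m₂ = 11.61265
Σ(xᵢ − x̄)⁴ = 1844.1755 ⇒ m₄ = 263.45364
m₂² = 134.85371
β₂ = m₄/m₂² = 263.45364 / 134.85371 ≈ 1.954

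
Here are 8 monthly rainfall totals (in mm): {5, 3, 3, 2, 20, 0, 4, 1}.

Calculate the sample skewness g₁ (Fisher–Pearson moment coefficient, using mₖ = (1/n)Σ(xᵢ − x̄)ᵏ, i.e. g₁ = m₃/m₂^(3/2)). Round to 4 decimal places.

1.9878

x̄ = (5 + 3 + 3 + 2 + 20 + 0 + 4 + 1) / 8 = 4.7500
deviations (xᵢ − x̄): 0.2500, -1.7500, -1.7500, -2.7500, 15.2500, -4.7500, -0.7500, -3.7500
Σ(xᵢ − x̄)² = 283.5000 ⇒ m₂ = 283.5000/8 = 35.43750
Σ(xᵢ − x̄)³ = 3354.7500 ⇒ m₃ = 3354.7500/8 = 419.34375
m₂^(3/2) = 35.43750^(1.5) = 210.95733
g₁ = m₃ / m₂^(3/2) = 419.34375 / 210.95733 ≈ 1.9878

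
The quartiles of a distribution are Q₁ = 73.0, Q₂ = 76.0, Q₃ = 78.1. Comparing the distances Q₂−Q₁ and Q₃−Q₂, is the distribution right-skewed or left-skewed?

left-skewed

Q₂ − Q₁ = 3.0;  Q₃ − Q₂ = 2.1
Q₂ − Q₁ > Q₃ − Q₂ ⇒ the lower half is more spread out ⇒ left-skewed.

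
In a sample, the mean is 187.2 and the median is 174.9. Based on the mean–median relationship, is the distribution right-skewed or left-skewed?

right-skewed

mean − median = 187.2 − 174.9 = 12.3
mean > median ⇒ the longer tail is on the right ⇒ right-skewed (positively skewed).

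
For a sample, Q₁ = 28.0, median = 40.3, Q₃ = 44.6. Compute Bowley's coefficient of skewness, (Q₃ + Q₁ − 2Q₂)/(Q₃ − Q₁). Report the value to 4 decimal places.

-0.4819

numerator: Q₃ + Q₁ − 2Q₂ = 44.6 + 28.0 − 2×40.3 = -8.0000
denominator: Q₃ − Q₁ = 44.6 − 28.0 = 16.6000
Bowley skewness = -8.0000 / 16.6000 ≈ -0.4819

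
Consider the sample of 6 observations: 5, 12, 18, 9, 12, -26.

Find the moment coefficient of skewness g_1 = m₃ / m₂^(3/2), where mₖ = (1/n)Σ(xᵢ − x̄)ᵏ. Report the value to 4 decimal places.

-1.4986

x̄ = (5 + 12 + 18 + 9 + 12 - 26) / 6 = 5.0000
deviations (xᵢ − x̄): 0.0000, 7.0000, 13.0000, 4.0000, 7.0000, -31.0000
Σ(xᵢ − x̄)² = 1244.0000 ⇒ m₂ = 1244.0000/6 = 207.33333
Σ(xᵢ − x̄)³ = -26844.0000 ⇒ m₃ = -26844.0000/6 = -4474.00000
m₂^(3/2) = 207.33333^(1.5) = 2985.40802
g_1 = m₃ / m₂^(3/2) = -4474.00000 / 2985.40802 ≈ -1.4986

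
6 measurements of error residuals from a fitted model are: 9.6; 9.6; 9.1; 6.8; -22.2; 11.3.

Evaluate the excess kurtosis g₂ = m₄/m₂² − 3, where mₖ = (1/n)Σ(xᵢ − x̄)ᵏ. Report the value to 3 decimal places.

x̄ = 4.0333
Σ(xᵢ − x̄)² = 836.2933 ⇒ m₂ = 139.38222
Σ(xᵢ − x̄)⁴ = 479028.8080 ⇒ m₄ = 79838.13467
m₂² = 19427.40387
g₂ = m₄/m₂² − 3 = 4.10956 − 3 ≈ 1.110

1.110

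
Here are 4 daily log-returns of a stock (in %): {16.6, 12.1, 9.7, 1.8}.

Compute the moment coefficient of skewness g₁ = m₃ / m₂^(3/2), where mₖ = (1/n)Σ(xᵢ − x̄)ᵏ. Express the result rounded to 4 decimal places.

x̄ = (16.6 + 12.1 + 9.7 + 1.8) / 4 = 10.0500
deviations (xᵢ − x̄): 6.5500, 2.0500, -0.3500, -8.2500
Σ(xᵢ − x̄)² = 115.2900 ⇒ m₂ = 115.2900/4 = 28.82250
Σ(xᵢ − x̄)³ = -271.9320 ⇒ m₃ = -271.9320/4 = -67.98300
m₂^(3/2) = 28.82250^(1.5) = 154.73818
g₁ = m₃ / m₂^(3/2) = -67.98300 / 154.73818 ≈ -0.4393

-0.4393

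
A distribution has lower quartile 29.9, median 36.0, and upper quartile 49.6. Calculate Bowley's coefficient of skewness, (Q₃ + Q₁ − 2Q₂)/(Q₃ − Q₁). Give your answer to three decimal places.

numerator: Q₃ + Q₁ − 2Q₂ = 49.6 + 29.9 − 2×36.0 = 7.5000
denominator: Q₃ − Q₁ = 49.6 − 29.9 = 19.7000
Bowley skewness = 7.5000 / 19.7000 ≈ 0.381

0.381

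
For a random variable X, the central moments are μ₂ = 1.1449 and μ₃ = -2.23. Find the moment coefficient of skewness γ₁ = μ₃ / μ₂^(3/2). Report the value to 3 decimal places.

-1.820

σ = √μ₂ = √1.1449 = 1.07000
σ³ = μ₂^(3/2) = 1.22504
γ₁ = μ₃/σ³ = -2.23 / 1.22504 ≈ -1.820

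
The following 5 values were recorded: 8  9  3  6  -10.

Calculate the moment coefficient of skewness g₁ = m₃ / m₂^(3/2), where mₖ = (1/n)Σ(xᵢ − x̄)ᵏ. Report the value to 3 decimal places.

x̄ = (8 + 9 + 3 + 6 - 10) / 5 = 3.2000
deviations (xᵢ − x̄): 4.8000, 5.8000, -0.2000, 2.8000, -13.2000
Σ(xᵢ − x̄)² = 238.8000 ⇒ m₂ = 238.8000/5 = 47.76000
Σ(xᵢ − x̄)³ = -1972.3200 ⇒ m₃ = -1972.3200/5 = -394.46400
m₂^(3/2) = 47.76000^(1.5) = 330.06272
g₁ = m₃ / m₂^(3/2) = -394.46400 / 330.06272 ≈ -1.195

-1.195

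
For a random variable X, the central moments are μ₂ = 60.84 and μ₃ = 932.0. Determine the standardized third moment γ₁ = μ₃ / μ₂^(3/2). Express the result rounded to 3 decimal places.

σ = √μ₂ = √60.84 = 7.80000
σ³ = μ₂^(3/2) = 474.55200
γ₁ = μ₃/σ³ = 932.0 / 474.55200 ≈ 1.964

1.964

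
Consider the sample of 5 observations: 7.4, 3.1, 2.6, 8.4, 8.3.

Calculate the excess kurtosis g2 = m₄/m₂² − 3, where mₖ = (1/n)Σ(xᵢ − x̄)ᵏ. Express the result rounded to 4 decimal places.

x̄ = 5.9600
Σ(xᵢ − x̄)² = 32.9720 ⇒ m₂ = 6.59440
Σ(xᵢ − x̄)⁴ = 264.0883 ⇒ m₄ = 52.81766
m₂² = 43.48611
g2 = m₄/m₂² − 3 = 1.21459 − 3 ≈ -1.7854

-1.7854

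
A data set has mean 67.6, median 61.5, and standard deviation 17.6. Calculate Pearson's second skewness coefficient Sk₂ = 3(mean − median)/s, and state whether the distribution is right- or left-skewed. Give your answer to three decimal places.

1.040, right-skewed

Sk₂ = 3(67.6 − 61.5) / 17.6 = 3 × 6.1000 / 17.6
    = 18.3000 / 17.6 ≈ 1.040
Sk₂ > 0 ⇒ mean > median ⇒ right-skewed (positive skew).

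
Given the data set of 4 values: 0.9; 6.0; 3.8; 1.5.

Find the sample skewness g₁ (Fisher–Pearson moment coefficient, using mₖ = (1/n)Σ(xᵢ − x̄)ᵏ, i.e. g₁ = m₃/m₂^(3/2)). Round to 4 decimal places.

0.3782

x̄ = (0.9 + 6.0 + 3.8 + 1.5) / 4 = 3.0500
deviations (xᵢ − x̄): -2.1500, 2.9500, 0.7500, -1.5500
Σ(xᵢ − x̄)² = 16.2900 ⇒ m₂ = 16.2900/4 = 4.07250
Σ(xᵢ − x̄)³ = 12.4320 ⇒ m₃ = 12.4320/4 = 3.10800
m₂^(3/2) = 4.07250^(1.5) = 8.21848
g₁ = m₃ / m₂^(3/2) = 3.10800 / 8.21848 ≈ 0.3782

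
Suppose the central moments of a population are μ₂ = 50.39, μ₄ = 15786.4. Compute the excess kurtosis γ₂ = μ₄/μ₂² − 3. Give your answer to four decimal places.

μ₂² = 50.39² = 2539.15210
μ₄/μ₂² = 15786.4 / 2539.15210 = 6.21719
γ₂ = 6.21719 − 3 ≈ 3.2172

3.2172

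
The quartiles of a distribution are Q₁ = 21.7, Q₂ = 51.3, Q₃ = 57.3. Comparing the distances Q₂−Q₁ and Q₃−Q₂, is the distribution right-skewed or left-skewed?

Q₂ − Q₁ = 29.6;  Q₃ − Q₂ = 6.0
Q₂ − Q₁ > Q₃ − Q₂ ⇒ the lower half is more spread out ⇒ left-skewed.

left-skewed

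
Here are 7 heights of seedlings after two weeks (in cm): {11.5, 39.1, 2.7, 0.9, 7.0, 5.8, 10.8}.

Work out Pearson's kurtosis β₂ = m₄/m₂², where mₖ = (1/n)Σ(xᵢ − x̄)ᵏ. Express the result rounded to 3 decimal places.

x̄ = 11.1143
Σ(xᵢ − x̄)² = 1003.7486 ⇒ m₂ = 143.39265
Σ(xᵢ − x̄)⁴ = 630384.4749 ⇒ m₄ = 90054.92499
m₂² = 20561.45295
β₂ = m₄/m₂² = 90054.92499 / 20561.45295 ≈ 4.380

4.380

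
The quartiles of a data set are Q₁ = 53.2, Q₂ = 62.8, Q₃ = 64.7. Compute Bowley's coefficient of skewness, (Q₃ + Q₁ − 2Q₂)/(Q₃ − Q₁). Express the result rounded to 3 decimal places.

numerator: Q₃ + Q₁ − 2Q₂ = 64.7 + 53.2 − 2×62.8 = -7.7000
denominator: Q₃ − Q₁ = 64.7 − 53.2 = 11.5000
Bowley skewness = -7.7000 / 11.5000 ≈ -0.670

-0.670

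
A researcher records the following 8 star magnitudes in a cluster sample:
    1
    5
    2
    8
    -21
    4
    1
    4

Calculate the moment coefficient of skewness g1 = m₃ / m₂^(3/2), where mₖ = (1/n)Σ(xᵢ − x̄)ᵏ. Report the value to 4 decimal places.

-1.9610

x̄ = (1 + 5 + 2 + 8 - 21 + 4 + 1 + 4) / 8 = 0.5000
deviations (xᵢ − x̄): 0.5000, 4.5000, 1.5000, 7.5000, -21.5000, 3.5000, 0.5000, 3.5000
Σ(xᵢ − x̄)² = 566.0000 ⇒ m₂ = 566.0000/8 = 70.75000
Σ(xᵢ − x̄)³ = -9336.0000 ⇒ m₃ = -9336.0000/8 = -1167.00000
m₂^(3/2) = 70.75000^(1.5) = 595.09961
g1 = m₃ / m₂^(3/2) = -1167.00000 / 595.09961 ≈ -1.9610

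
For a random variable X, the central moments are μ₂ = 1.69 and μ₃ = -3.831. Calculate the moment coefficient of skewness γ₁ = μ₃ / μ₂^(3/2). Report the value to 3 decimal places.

-1.744

σ = √μ₂ = √1.69 = 1.30000
σ³ = μ₂^(3/2) = 2.19700
γ₁ = μ₃/σ³ = -3.831 / 2.19700 ≈ -1.744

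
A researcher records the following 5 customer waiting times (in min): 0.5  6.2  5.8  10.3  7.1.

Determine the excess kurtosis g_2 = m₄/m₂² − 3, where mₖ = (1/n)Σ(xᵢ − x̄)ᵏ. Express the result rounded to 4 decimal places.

-0.4994

x̄ = 5.9800
Σ(xᵢ − x̄)² = 50.0280 ⇒ m₂ = 10.00560
Σ(xᵢ − x̄)⁴ = 1251.6870 ⇒ m₄ = 250.33740
m₂² = 100.11203
g_2 = m₄/m₂² − 3 = 2.50057 − 3 ≈ -0.4994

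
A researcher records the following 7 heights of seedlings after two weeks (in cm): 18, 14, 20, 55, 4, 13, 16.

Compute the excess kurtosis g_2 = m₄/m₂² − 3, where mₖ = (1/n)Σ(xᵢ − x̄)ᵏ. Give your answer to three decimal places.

1.369

x̄ = 20.0000
Σ(xᵢ − x̄)² = 1586.0000 ⇒ m₂ = 226.57143
Σ(xᵢ − x̄)⁴ = 1570130.0000 ⇒ m₄ = 224304.28571
m₂² = 51334.61224
g_2 = m₄/m₂² − 3 = 4.36946 − 3 ≈ 1.369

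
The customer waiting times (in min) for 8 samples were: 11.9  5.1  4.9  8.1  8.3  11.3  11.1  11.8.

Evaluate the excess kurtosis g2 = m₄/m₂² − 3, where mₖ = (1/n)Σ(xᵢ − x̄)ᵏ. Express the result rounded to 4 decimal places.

-1.3786

x̄ = 9.0625
Σ(xᵢ − x̄)² = 59.2388 ⇒ m₂ = 7.40484
Σ(xᵢ − x̄)⁴ = 711.2168 ⇒ m₄ = 88.90210
m₂² = 54.83171
g2 = m₄/m₂² − 3 = 1.62136 − 3 ≈ -1.3786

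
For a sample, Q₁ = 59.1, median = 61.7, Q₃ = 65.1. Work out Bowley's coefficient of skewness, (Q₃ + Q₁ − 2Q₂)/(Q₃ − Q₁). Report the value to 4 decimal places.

numerator: Q₃ + Q₁ − 2Q₂ = 65.1 + 59.1 − 2×61.7 = 0.8000
denominator: Q₃ − Q₁ = 65.1 − 59.1 = 6.0000
Bowley skewness = 0.8000 / 6.0000 ≈ 0.1333

0.1333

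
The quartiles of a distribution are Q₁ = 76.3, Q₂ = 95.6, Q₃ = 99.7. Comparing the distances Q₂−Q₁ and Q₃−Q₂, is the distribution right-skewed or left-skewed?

Q₂ − Q₁ = 19.3;  Q₃ − Q₂ = 4.1
Q₂ − Q₁ > Q₃ − Q₂ ⇒ the lower half is more spread out ⇒ left-skewed.

left-skewed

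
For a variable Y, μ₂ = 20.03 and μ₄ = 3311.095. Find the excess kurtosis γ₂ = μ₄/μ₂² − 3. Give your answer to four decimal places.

5.2530

μ₂² = 20.03² = 401.20090
μ₄/μ₂² = 3311.095 / 401.20090 = 8.25296
γ₂ = 8.25296 − 3 ≈ 5.2530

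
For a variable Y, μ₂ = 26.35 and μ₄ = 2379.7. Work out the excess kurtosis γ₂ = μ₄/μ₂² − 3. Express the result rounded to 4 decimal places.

0.4274

μ₂² = 26.35² = 694.32250
μ₄/μ₂² = 2379.7 / 694.32250 = 3.42737
γ₂ = 3.42737 − 3 ≈ 0.4274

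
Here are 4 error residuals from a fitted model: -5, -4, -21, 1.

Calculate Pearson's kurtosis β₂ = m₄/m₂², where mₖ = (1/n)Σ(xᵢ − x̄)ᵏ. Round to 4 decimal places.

2.1784

x̄ = -7.2500
Σ(xᵢ − x̄)² = 272.7500 ⇒ m₂ = 68.18750
Σ(xᵢ − x̄)⁴ = 40514.3281 ⇒ m₄ = 10128.58203
m₂² = 4649.53516
β₂ = m₄/m₂² = 10128.58203 / 4649.53516 ≈ 2.1784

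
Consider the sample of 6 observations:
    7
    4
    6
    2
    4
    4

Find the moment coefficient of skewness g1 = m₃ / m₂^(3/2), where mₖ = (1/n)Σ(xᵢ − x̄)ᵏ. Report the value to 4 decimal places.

0.1204

x̄ = (7 + 4 + 6 + 2 + 4 + 4) / 6 = 4.5000
deviations (xᵢ − x̄): 2.5000, -0.5000, 1.5000, -2.5000, -0.5000, -0.5000
Σ(xᵢ − x̄)² = 15.5000 ⇒ m₂ = 15.5000/6 = 2.58333
Σ(xᵢ − x̄)³ = 3.0000 ⇒ m₃ = 3.0000/6 = 0.50000
m₂^(3/2) = 2.58333^(1.5) = 4.15213
g1 = m₃ / m₂^(3/2) = 0.50000 / 4.15213 ≈ 0.1204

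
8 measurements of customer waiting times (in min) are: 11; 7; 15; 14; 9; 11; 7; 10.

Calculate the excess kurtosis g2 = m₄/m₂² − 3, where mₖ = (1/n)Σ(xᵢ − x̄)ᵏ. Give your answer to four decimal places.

x̄ = 10.5000
Σ(xᵢ − x̄)² = 60.0000 ⇒ m₂ = 7.50000
Σ(xᵢ − x̄)⁴ = 865.5000 ⇒ m₄ = 108.18750
m₂² = 56.25000
g2 = m₄/m₂² − 3 = 1.92333 − 3 ≈ -1.0767

-1.0767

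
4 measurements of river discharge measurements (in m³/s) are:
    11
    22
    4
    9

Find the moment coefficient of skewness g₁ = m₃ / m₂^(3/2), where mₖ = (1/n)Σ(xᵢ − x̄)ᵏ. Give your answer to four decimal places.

0.6328

x̄ = (11 + 22 + 4 + 9) / 4 = 11.5000
deviations (xᵢ − x̄): -0.5000, 10.5000, -7.5000, -2.5000
Σ(xᵢ − x̄)² = 173.0000 ⇒ m₂ = 173.0000/4 = 43.25000
Σ(xᵢ − x̄)³ = 720.0000 ⇒ m₃ = 720.0000/4 = 180.00000
m₂^(3/2) = 43.25000^(1.5) = 284.43247
g₁ = m₃ / m₂^(3/2) = 180.00000 / 284.43247 ≈ 0.6328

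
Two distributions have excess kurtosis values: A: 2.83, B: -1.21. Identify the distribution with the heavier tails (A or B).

A

Higher excess kurtosis ⇒ heavier tails relative to the normal distribution.
2.83 vs -1.21: the larger is 2.83, so A has heavier tails. (A is leptokurtic — heavier-than-normal tails; the other is platykurtic.)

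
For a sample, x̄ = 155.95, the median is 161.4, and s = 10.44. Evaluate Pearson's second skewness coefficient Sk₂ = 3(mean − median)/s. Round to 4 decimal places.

-1.5661

Sk₂ = 3(155.95 − 161.4) / 10.44 = 3 × -5.4500 / 10.44
    = -16.3500 / 10.44 ≈ -1.5661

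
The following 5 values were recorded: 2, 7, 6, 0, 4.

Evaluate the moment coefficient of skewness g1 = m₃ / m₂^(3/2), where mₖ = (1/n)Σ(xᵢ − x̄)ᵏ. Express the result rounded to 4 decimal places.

-0.2057

x̄ = (2 + 7 + 6 + 0 + 4) / 5 = 3.8000
deviations (xᵢ − x̄): -1.8000, 3.2000, 2.2000, -3.8000, 0.2000
Σ(xᵢ − x̄)² = 32.8000 ⇒ m₂ = 32.8000/5 = 6.56000
Σ(xᵢ − x̄)³ = -17.2800 ⇒ m₃ = -17.2800/5 = -3.45600
m₂^(3/2) = 6.56000^(1.5) = 16.80180
g1 = m₃ / m₂^(3/2) = -3.45600 / 16.80180 ≈ -0.2057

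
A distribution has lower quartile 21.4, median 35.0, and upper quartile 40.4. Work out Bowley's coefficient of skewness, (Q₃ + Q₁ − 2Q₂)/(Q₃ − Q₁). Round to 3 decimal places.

numerator: Q₃ + Q₁ − 2Q₂ = 40.4 + 21.4 − 2×35.0 = -8.2000
denominator: Q₃ − Q₁ = 40.4 − 21.4 = 19.0000
Bowley skewness = -8.2000 / 19.0000 ≈ -0.432

-0.432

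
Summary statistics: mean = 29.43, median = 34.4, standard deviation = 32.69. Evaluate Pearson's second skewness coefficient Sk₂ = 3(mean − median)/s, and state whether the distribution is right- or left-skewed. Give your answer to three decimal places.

-0.456, left-skewed

Sk₂ = 3(29.43 − 34.4) / 32.69 = 3 × -4.9700 / 32.69
    = -14.9100 / 32.69 ≈ -0.456
Sk₂ < 0 ⇒ mean < median ⇒ left-skewed (negative skew).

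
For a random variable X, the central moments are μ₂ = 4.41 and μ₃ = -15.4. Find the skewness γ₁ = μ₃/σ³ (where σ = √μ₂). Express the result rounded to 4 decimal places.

σ = √μ₂ = √4.41 = 2.10000
σ³ = μ₂^(3/2) = 9.26100
γ₁ = μ₃/σ³ = -15.4 / 9.26100 ≈ -1.6629

-1.6629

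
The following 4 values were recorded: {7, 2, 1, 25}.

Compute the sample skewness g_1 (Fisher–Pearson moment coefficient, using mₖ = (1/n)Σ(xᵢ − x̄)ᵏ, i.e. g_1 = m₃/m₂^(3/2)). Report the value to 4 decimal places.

0.9762

x̄ = (7 + 2 + 1 + 25) / 4 = 8.7500
deviations (xᵢ − x̄): -1.7500, -6.7500, -7.7500, 16.2500
Σ(xᵢ − x̄)² = 372.7500 ⇒ m₂ = 372.7500/4 = 93.18750
Σ(xᵢ − x̄)³ = 3512.6250 ⇒ m₃ = 3512.6250/4 = 878.15625
m₂^(3/2) = 93.18750^(1.5) = 899.57316
g_1 = m₃ / m₂^(3/2) = 878.15625 / 899.57316 ≈ 0.9762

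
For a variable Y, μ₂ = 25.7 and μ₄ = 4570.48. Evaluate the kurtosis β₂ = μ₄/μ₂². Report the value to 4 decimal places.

6.9198

μ₂² = 25.7² = 660.49000
μ₄/μ₂² = 4570.48 / 660.49000 = 6.91983
β₂ ≈ 6.9198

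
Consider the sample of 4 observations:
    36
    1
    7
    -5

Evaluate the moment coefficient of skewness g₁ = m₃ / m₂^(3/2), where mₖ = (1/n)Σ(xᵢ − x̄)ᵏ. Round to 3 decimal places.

0.910

x̄ = (36 + 1 + 7 - 5) / 4 = 9.7500
deviations (xᵢ − x̄): 26.2500, -8.7500, -2.7500, -14.7500
Σ(xᵢ − x̄)² = 990.7500 ⇒ m₂ = 990.7500/4 = 247.68750
Σ(xᵢ − x̄)³ = 14188.1250 ⇒ m₃ = 14188.1250/4 = 3547.03125
m₂^(3/2) = 247.68750^(1.5) = 3898.12835
g₁ = m₃ / m₂^(3/2) = 3547.03125 / 3898.12835 ≈ 0.910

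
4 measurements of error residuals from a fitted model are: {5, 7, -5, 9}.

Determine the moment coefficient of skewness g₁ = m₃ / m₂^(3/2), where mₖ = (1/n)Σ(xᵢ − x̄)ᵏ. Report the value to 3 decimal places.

x̄ = (5 + 7 - 5 + 9) / 4 = 4.0000
deviations (xᵢ − x̄): 1.0000, 3.0000, -9.0000, 5.0000
Σ(xᵢ − x̄)² = 116.0000 ⇒ m₂ = 116.0000/4 = 29.00000
Σ(xᵢ − x̄)³ = -576.0000 ⇒ m₃ = -576.0000/4 = -144.00000
m₂^(3/2) = 29.00000^(1.5) = 156.16978
g₁ = m₃ / m₂^(3/2) = -144.00000 / 156.16978 ≈ -0.922

-0.922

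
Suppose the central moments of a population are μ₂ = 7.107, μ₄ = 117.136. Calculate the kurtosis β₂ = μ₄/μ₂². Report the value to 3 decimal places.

μ₂² = 7.107² = 50.50945
μ₄/μ₂² = 117.136 / 50.50945 = 2.31909
β₂ ≈ 2.319

2.319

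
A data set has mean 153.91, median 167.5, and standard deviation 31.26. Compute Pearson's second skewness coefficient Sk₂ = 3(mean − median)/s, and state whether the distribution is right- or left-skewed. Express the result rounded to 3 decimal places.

-1.304, left-skewed

Sk₂ = 3(153.91 − 167.5) / 31.26 = 3 × -13.5900 / 31.26
    = -40.7700 / 31.26 ≈ -1.304
Sk₂ < 0 ⇒ mean < median ⇒ left-skewed (negative skew).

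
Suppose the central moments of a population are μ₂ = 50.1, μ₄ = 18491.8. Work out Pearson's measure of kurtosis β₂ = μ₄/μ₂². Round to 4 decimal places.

7.3672

μ₂² = 50.1² = 2510.01000
μ₄/μ₂² = 18491.8 / 2510.01000 = 7.36722
β₂ ≈ 7.3672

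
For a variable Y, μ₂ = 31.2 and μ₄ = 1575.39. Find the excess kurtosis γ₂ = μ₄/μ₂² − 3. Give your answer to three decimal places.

μ₂² = 31.2² = 973.44000
μ₄/μ₂² = 1575.39 / 973.44000 = 1.61837
γ₂ = 1.61837 − 3 ≈ -1.382

-1.382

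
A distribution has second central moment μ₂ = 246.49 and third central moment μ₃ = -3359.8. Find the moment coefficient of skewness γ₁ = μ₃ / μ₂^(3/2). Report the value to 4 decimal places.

σ = √μ₂ = √246.49 = 15.70000
σ³ = μ₂^(3/2) = 3869.89300
γ₁ = μ₃/σ³ = -3359.8 / 3869.89300 ≈ -0.8682

-0.8682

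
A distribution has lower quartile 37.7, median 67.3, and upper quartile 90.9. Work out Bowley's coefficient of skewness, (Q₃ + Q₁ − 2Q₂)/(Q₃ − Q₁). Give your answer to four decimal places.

numerator: Q₃ + Q₁ − 2Q₂ = 90.9 + 37.7 − 2×67.3 = -6.0000
denominator: Q₃ − Q₁ = 90.9 − 37.7 = 53.2000
Bowley skewness = -6.0000 / 53.2000 ≈ -0.1128

-0.1128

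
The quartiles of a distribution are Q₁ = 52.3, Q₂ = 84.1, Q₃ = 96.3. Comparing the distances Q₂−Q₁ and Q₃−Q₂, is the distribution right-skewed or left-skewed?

Q₂ − Q₁ = 31.8;  Q₃ − Q₂ = 12.2
Q₂ − Q₁ > Q₃ − Q₂ ⇒ the lower half is more spread out ⇒ left-skewed.

left-skewed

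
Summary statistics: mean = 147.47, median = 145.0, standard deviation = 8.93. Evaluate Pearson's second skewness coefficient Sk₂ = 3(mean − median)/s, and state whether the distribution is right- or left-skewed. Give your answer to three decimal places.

Sk₂ = 3(147.47 − 145.0) / 8.93 = 3 × 2.4700 / 8.93
    = 7.4100 / 8.93 ≈ 0.830
Sk₂ > 0 ⇒ mean > median ⇒ right-skewed (positive skew).

0.830, right-skewed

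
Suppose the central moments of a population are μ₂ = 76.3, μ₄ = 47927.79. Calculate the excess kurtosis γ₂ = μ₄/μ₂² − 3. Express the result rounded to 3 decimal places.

μ₂² = 76.3² = 5821.69000
μ₄/μ₂² = 47927.79 / 5821.69000 = 8.23262
γ₂ = 8.23262 − 3 ≈ 5.233

5.233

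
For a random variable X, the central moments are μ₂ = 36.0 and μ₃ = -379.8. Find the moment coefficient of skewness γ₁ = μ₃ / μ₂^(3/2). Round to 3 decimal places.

-1.758

σ = √μ₂ = √36.0 = 6.00000
σ³ = μ₂^(3/2) = 216.00000
γ₁ = μ₃/σ³ = -379.8 / 216.00000 ≈ -1.758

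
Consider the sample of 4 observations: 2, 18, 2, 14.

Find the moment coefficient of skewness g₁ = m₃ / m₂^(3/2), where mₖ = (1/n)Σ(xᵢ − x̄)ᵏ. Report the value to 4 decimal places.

0.1153

x̄ = (2 + 18 + 2 + 14) / 4 = 9.0000
deviations (xᵢ − x̄): -7.0000, 9.0000, -7.0000, 5.0000
Σ(xᵢ − x̄)² = 204.0000 ⇒ m₂ = 204.0000/4 = 51.00000
Σ(xᵢ − x̄)³ = 168.0000 ⇒ m₃ = 168.0000/4 = 42.00000
m₂^(3/2) = 51.00000^(1.5) = 364.21285
g₁ = m₃ / m₂^(3/2) = 42.00000 / 364.21285 ≈ 0.1153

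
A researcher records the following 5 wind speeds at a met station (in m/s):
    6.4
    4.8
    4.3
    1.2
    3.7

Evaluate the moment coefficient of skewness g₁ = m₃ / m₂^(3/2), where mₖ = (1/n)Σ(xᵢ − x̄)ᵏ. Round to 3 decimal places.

-0.454

x̄ = (6.4 + 4.8 + 4.3 + 1.2 + 3.7) / 5 = 4.0800
deviations (xᵢ − x̄): 2.3200, 0.7200, 0.2200, -2.8800, -0.3800
Σ(xᵢ − x̄)² = 14.3880 ⇒ m₂ = 14.3880/5 = 2.87760
Σ(xᵢ − x̄)³ = -11.0717 ⇒ m₃ = -11.0717/5 = -2.21434
m₂^(3/2) = 2.87760^(1.5) = 4.88141
g₁ = m₃ / m₂^(3/2) = -2.21434 / 4.88141 ≈ -0.454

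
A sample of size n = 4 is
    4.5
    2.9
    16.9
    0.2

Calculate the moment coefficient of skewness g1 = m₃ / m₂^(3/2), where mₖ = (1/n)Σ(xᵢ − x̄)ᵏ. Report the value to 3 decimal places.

x̄ = (4.5 + 2.9 + 16.9 + 0.2) / 4 = 6.1250
deviations (xᵢ − x̄): -1.6250, -3.2250, 10.7750, -5.9250
Σ(xᵢ − x̄)² = 164.2475 ⇒ m₂ = 164.2475/4 = 41.06187
Σ(xᵢ − x̄)³ = 1005.1504 ⇒ m₃ = 1005.1504/4 = 251.28759
m₂^(3/2) = 41.06187^(1.5) = 263.12261
g1 = m₃ / m₂^(3/2) = 251.28759 / 263.12261 ≈ 0.955

0.955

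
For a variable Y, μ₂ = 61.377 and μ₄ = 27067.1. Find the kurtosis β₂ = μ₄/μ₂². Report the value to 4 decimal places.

μ₂² = 61.377² = 3767.13613
μ₄/μ₂² = 27067.1 / 3767.13613 = 7.18506
β₂ ≈ 7.1851

7.1851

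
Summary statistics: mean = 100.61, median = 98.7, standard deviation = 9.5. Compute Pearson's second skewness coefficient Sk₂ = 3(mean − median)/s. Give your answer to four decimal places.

Sk₂ = 3(100.61 − 98.7) / 9.5 = 3 × 1.9100 / 9.5
    = 5.7300 / 9.5 ≈ 0.6032

0.6032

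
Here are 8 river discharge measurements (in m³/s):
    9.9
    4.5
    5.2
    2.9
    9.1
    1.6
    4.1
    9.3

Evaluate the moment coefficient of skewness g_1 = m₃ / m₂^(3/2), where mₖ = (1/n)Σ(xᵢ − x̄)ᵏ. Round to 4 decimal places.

x̄ = (9.9 + 4.5 + 5.2 + 2.9 + 9.1 + 1.6 + 4.1 + 9.3) / 8 = 5.8250
deviations (xᵢ − x̄): 4.0750, -1.3250, -0.6250, -2.9250, 3.2750, -4.2250, -1.7250, 3.4750
Σ(xᵢ − x̄)² = 70.9350 ⇒ m₂ = 70.9350/8 = 8.86688
Σ(xᵢ − x̄)³ = 36.6098 ⇒ m₃ = 36.6098/8 = 4.57622
m₂^(3/2) = 8.86688^(1.5) = 26.40316
g_1 = m₃ / m₂^(3/2) = 4.57622 / 26.40316 ≈ 0.1733

0.1733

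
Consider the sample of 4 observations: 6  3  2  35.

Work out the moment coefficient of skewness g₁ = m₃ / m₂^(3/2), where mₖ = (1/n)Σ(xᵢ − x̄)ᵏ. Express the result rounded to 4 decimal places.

1.1153

x̄ = (6 + 3 + 2 + 35) / 4 = 11.5000
deviations (xᵢ − x̄): -5.5000, -8.5000, -9.5000, 23.5000
Σ(xᵢ − x̄)² = 745.0000 ⇒ m₂ = 745.0000/4 = 186.25000
Σ(xᵢ − x̄)³ = 11340.0000 ⇒ m₃ = 11340.0000/4 = 2835.00000
m₂^(3/2) = 186.25000^(1.5) = 2541.81783
g₁ = m₃ / m₂^(3/2) = 2835.00000 / 2541.81783 ≈ 1.1153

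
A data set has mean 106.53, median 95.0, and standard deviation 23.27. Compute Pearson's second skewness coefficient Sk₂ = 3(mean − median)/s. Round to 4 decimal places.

Sk₂ = 3(106.53 − 95.0) / 23.27 = 3 × 11.5300 / 23.27
    = 34.5900 / 23.27 ≈ 1.4865

1.4865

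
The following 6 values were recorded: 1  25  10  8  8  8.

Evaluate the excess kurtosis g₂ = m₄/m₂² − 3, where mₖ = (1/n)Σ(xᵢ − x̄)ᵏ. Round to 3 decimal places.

x̄ = 10.0000
Σ(xᵢ − x̄)² = 318.0000 ⇒ m₂ = 53.00000
Σ(xᵢ − x̄)⁴ = 57234.0000 ⇒ m₄ = 9539.00000
m₂² = 2809.00000
g₂ = m₄/m₂² − 3 = 3.39587 − 3 ≈ 0.396

0.396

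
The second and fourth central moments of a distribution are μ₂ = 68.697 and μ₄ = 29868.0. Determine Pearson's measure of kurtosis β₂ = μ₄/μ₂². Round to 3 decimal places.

6.329

μ₂² = 68.697² = 4719.27781
μ₄/μ₂² = 29868.0 / 4719.27781 = 6.32893
β₂ ≈ 6.329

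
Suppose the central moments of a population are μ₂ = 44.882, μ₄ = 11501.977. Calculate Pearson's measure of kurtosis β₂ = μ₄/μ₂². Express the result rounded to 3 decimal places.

5.710

μ₂² = 44.882² = 2014.39392
μ₄/μ₂² = 11501.977 / 2014.39392 = 5.70989
β₂ ≈ 5.710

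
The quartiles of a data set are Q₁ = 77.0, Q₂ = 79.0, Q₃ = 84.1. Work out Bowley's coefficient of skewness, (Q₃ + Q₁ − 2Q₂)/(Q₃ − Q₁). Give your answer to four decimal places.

0.4366

numerator: Q₃ + Q₁ − 2Q₂ = 84.1 + 77.0 − 2×79.0 = 3.1000
denominator: Q₃ − Q₁ = 84.1 − 77.0 = 7.1000
Bowley skewness = 3.1000 / 7.1000 ≈ 0.4366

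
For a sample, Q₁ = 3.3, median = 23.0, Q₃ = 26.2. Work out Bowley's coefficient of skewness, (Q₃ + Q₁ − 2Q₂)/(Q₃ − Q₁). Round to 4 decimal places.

numerator: Q₃ + Q₁ − 2Q₂ = 26.2 + 3.3 − 2×23.0 = -16.5000
denominator: Q₃ − Q₁ = 26.2 − 3.3 = 22.9000
Bowley skewness = -16.5000 / 22.9000 ≈ -0.7205

-0.7205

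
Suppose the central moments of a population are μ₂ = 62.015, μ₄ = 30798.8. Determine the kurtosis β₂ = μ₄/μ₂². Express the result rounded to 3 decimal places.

μ₂² = 62.015² = 3845.86023
μ₄/μ₂² = 30798.8 / 3845.86023 = 8.00830
β₂ ≈ 8.008

8.008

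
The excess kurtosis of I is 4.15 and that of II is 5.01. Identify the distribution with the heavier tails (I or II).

Higher excess kurtosis ⇒ heavier tails relative to the normal distribution.
4.15 vs 5.01: the larger is 5.01, so II has heavier tails.

II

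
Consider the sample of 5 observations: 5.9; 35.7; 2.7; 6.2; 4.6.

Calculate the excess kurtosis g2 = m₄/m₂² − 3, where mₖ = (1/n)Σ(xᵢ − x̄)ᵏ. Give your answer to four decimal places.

0.2022

x̄ = 11.0200
Σ(xᵢ − x̄)² = 768.9880 ⇒ m₂ = 153.79760
Σ(xᵢ − x̄)⁴ = 378723.2052 ⇒ m₄ = 75744.64103
m₂² = 23653.70177
g2 = m₄/m₂² − 3 = 3.20223 − 3 ≈ 0.2022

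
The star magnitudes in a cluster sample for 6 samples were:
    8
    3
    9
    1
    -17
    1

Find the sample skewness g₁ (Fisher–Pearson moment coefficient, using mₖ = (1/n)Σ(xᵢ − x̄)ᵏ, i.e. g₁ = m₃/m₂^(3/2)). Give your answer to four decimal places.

-1.2567

x̄ = (8 + 3 + 9 + 1 - 17 + 1) / 6 = 0.8333
deviations (xᵢ − x̄): 7.1667, 2.1667, 8.1667, 0.1667, -17.8333, 0.1667
Σ(xᵢ − x̄)² = 440.8333 ⇒ m₂ = 440.8333/6 = 73.47222
Σ(xᵢ − x̄)³ = -4748.5556 ⇒ m₃ = -4748.5556/6 = -791.42593
m₂^(3/2) = 73.47222^(1.5) = 629.77405
g₁ = m₃ / m₂^(3/2) = -791.42593 / 629.77405 ≈ -1.2567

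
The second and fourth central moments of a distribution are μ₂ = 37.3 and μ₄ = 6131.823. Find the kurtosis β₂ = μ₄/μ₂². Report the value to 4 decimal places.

4.4073

μ₂² = 37.3² = 1391.29000
μ₄/μ₂² = 6131.823 / 1391.29000 = 4.40729
β₂ ≈ 4.4073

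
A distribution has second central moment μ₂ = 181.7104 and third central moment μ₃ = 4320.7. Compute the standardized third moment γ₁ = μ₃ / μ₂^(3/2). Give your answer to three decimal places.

σ = √μ₂ = √181.7104 = 13.48000
σ³ = μ₂^(3/2) = 2449.45619
γ₁ = μ₃/σ³ = 4320.7 / 2449.45619 ≈ 1.764

1.764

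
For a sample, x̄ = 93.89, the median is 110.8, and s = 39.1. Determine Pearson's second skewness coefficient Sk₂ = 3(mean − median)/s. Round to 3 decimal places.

Sk₂ = 3(93.89 − 110.8) / 39.1 = 3 × -16.9100 / 39.1
    = -50.7300 / 39.1 ≈ -1.297

-1.297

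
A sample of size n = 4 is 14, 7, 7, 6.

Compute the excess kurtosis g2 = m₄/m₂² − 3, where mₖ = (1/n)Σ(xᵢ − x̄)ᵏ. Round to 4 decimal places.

x̄ = 8.5000
Σ(xᵢ − x̄)² = 41.0000 ⇒ m₂ = 10.25000
Σ(xᵢ − x̄)⁴ = 964.2500 ⇒ m₄ = 241.06250
m₂² = 105.06250
g2 = m₄/m₂² − 3 = 2.29447 − 3 ≈ -0.7055

-0.7055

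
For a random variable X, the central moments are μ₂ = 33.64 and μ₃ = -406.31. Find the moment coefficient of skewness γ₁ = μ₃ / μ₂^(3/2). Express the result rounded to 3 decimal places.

-2.082

σ = √μ₂ = √33.64 = 5.80000
σ³ = μ₂^(3/2) = 195.11200
γ₁ = μ₃/σ³ = -406.31 / 195.11200 ≈ -2.082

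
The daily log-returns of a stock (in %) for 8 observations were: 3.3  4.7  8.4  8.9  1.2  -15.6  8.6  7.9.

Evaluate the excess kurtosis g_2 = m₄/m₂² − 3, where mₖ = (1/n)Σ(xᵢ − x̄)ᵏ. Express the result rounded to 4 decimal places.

1.8392

x̄ = 3.4250
Σ(xᵢ − x̄)² = 470.0750 ⇒ m₂ = 58.75937
Σ(xᵢ − x̄)⁴ = 133664.7656 ⇒ m₄ = 16708.09570
m₂² = 3452.66415
g_2 = m₄/m₂² − 3 = 4.83919 − 3 ≈ 1.8392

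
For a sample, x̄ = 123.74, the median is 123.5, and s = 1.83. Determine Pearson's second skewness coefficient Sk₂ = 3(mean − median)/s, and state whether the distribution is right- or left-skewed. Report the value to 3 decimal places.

0.393, right-skewed

Sk₂ = 3(123.74 − 123.5) / 1.83 = 3 × 0.2400 / 1.83
    = 0.7200 / 1.83 ≈ 0.393
Sk₂ > 0 ⇒ mean > median ⇒ right-skewed (positive skew).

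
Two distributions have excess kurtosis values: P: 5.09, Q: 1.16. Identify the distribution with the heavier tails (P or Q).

Higher excess kurtosis ⇒ heavier tails relative to the normal distribution.
5.09 vs 1.16: the larger is 5.09, so P has heavier tails.

P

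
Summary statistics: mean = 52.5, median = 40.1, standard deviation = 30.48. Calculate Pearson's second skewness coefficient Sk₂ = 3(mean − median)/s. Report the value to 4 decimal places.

1.2205

Sk₂ = 3(52.5 − 40.1) / 30.48 = 3 × 12.4000 / 30.48
    = 37.2000 / 30.48 ≈ 1.2205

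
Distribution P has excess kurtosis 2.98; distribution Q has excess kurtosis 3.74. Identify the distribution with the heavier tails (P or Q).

Higher excess kurtosis ⇒ heavier tails relative to the normal distribution.
2.98 vs 3.74: the larger is 3.74, so Q has heavier tails.

Q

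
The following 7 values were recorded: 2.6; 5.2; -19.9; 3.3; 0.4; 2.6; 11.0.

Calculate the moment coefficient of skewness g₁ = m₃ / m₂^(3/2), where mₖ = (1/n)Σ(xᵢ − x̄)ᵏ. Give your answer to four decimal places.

-1.4981

x̄ = (2.6 + 5.2 - 19.9 + 3.3 + 0.4 + 2.6 + 11.0) / 7 = 0.7429
deviations (xᵢ − x̄): 1.8571, 4.4571, -20.6429, 2.5571, -0.3429, 1.8571, 10.2571
Σ(xᵢ − x̄)² = 564.7571 ⇒ m₂ = 564.7571/7 = 80.67959
Σ(xᵢ − x̄)³ = -7599.3092 ⇒ m₃ = -7599.3092/7 = -1085.61560
m₂^(3/2) = 80.67959^(1.5) = 724.67877
g₁ = m₃ / m₂^(3/2) = -1085.61560 / 724.67877 ≈ -1.4981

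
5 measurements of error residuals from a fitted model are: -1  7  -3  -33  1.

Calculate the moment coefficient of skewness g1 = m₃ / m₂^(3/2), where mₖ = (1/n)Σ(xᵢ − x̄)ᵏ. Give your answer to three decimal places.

x̄ = (-1 + 7 - 3 - 33 + 1) / 5 = -5.8000
deviations (xᵢ − x̄): 4.8000, 12.8000, 2.8000, -27.2000, 6.8000
Σ(xᵢ − x̄)² = 980.8000 ⇒ m₂ = 980.8000/5 = 196.16000
Σ(xᵢ − x̄)³ = -17579.5200 ⇒ m₃ = -17579.5200/5 = -3515.90400
m₂^(3/2) = 196.16000^(1.5) = 2747.36069
g1 = m₃ / m₂^(3/2) = -3515.90400 / 2747.36069 ≈ -1.280

-1.280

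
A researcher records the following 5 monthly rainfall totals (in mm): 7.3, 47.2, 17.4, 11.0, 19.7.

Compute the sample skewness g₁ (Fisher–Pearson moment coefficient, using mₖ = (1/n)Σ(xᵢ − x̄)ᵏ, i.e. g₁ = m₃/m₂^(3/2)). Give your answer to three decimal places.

x̄ = (7.3 + 47.2 + 17.4 + 11.0 + 19.7) / 5 = 20.5200
deviations (xᵢ − x̄): -13.2200, 26.6800, -3.1200, -9.5200, -0.8200
Σ(xᵢ − x̄)² = 987.6280 ⇒ m₂ = 987.6280/5 = 197.52560
Σ(xᵢ − x̄)³ = 15787.2593 ⇒ m₃ = 15787.2593/5 = 3157.45186
m₂^(3/2) = 197.52560^(1.5) = 2776.09986
g₁ = m₃ / m₂^(3/2) = 3157.45186 / 2776.09986 ≈ 1.137

1.137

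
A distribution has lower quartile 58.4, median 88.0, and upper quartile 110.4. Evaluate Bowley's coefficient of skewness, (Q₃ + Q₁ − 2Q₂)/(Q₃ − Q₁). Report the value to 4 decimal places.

numerator: Q₃ + Q₁ − 2Q₂ = 110.4 + 58.4 − 2×88.0 = -7.2000
denominator: Q₃ − Q₁ = 110.4 − 58.4 = 52.0000
Bowley skewness = -7.2000 / 52.0000 ≈ -0.1385

-0.1385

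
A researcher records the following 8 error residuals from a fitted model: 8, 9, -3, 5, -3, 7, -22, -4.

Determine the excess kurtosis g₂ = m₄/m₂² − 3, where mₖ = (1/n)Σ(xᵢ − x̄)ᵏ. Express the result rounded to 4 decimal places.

0.4776

x̄ = -0.3750
Σ(xᵢ − x̄)² = 735.8750 ⇒ m₂ = 91.98438
Σ(xᵢ − x̄)⁴ = 235392.8691 ⇒ m₄ = 29424.10864
m₂² = 8461.12524
g₂ = m₄/m₂² − 3 = 3.47756 − 3 ≈ 0.4776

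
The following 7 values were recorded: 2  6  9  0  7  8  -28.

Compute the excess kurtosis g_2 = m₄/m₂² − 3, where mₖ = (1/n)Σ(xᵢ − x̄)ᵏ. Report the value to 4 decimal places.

1.5939

x̄ = 0.5714
Σ(xᵢ − x̄)² = 1015.7143 ⇒ m₂ = 145.10204
Σ(xᵢ − x̄)⁴ = 677061.6385 ⇒ m₄ = 96723.09121
m₂² = 21054.60225
g_2 = m₄/m₂² − 3 = 4.59392 − 3 ≈ 1.5939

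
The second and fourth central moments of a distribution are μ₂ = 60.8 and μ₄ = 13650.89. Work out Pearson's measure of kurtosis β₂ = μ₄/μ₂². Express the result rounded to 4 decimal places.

3.6928

μ₂² = 60.8² = 3696.64000
μ₄/μ₂² = 13650.89 / 3696.64000 = 3.69278
β₂ ≈ 3.6928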